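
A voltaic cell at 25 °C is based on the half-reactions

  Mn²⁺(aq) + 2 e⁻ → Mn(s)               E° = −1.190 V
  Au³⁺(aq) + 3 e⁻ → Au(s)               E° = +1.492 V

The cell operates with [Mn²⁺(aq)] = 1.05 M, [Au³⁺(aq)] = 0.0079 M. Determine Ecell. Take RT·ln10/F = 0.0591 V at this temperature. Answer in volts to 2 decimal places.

+2.64 V

Since E°(Au³⁺/Au) > E°(Mn²⁺/Mn), Au³⁺/Au serves as the cathode.
E°cell = E°cat − E°an = +1.492 − (−1.190) = +2.682 V; n = 6.
For the overall reaction 2 Au³⁺(aq) + 3 Mn(s) → 2 Au(s) + 3 Mn²⁺(aq), Q = [Mn²⁺(aq)]^3 / [Au³⁺(aq)]^2 = 1.85×10^4, giving log Q = 4.268.
By the Nernst equation, E = +2.682 − (0.0591/6)·(4.268) = +2.64 V.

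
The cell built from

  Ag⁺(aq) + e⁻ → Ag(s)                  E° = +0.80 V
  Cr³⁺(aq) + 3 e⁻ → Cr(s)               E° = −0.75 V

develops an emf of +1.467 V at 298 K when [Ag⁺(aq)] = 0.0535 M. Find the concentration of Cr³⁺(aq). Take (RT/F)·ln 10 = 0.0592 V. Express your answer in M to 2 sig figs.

2.5 M

With Ag⁺/Ag at the cathode and Cr³⁺/Cr at the anode, E°cell = +0.80 − (−0.75) = +1.55 V (n = 3).
From the Nernst equation, log Q = n(E° − E)/0.0592 = 3·(+1.55 − (+1.467))/0.0592 = 4.206.
For 3 Ag⁺(aq) + Cr(s) → 3 Ag(s) + Cr³⁺(aq), the reaction quotient is Q = [Cr³⁺(aq)] / [Ag⁺(aq)]^3.
Substituting the known concentrations and solving, log [Cr³⁺(aq)] = 0.391 and [Cr³⁺(aq)] = 2.5 M.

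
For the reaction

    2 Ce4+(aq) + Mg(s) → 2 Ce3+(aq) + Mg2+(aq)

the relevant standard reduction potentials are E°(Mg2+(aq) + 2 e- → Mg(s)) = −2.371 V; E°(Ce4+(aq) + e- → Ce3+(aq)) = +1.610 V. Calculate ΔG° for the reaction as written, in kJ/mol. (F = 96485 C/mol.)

−768 kJ/mol

In the reaction as written Ce4+(aq) is reduced, so the Ce⁴⁺/Ce³⁺ couple is the cathode and Mg²⁺/Mg is the anode.
E°cell = +1.610 − (−2.371) = +3.981 V; balancing electrons gives n = 2.
ΔG° = −nFE°cell = −(2)(96485)(+3.981) J/mol = −768 kJ/mol.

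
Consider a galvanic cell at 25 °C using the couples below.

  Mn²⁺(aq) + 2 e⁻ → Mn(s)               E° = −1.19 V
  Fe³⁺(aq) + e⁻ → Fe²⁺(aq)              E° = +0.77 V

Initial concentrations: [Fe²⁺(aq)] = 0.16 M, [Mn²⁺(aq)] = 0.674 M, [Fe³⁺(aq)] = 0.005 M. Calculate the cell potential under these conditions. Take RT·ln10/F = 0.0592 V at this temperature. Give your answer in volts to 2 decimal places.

+1.88 V

The Fe³⁺/Fe²⁺ couple has the more positive E°, so it is the cathode; Mn²⁺/Mn is the anode.
E°cell = +0.77 − (−1.19) = +1.96 V, with n = 2 electrons transferred.
The balanced reaction is 2 Fe³⁺(aq) + Mn(s) → 2 Fe²⁺(aq) + Mn²⁺(aq), so Q = ([Fe²⁺(aq)]^2·[Mn²⁺(aq)]) / [Fe³⁺(aq)]^2 = 690 and log Q = 2.839.
By the Nernst equation, E = +1.96 − (0.0592/2)·(2.839) = +1.88 V.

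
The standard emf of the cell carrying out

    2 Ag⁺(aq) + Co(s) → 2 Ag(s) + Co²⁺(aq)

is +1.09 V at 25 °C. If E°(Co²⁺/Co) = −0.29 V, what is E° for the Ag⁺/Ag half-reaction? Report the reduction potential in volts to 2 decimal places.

In the reaction as written the Ag⁺/Ag couple is reduced (cathode) and Co²⁺/Co is oxidized (anode), so E°cell = E°(Ag⁺/Ag) − E°(Co²⁺/Co).
E°(Ag⁺/Ag) = E°cell + E°(anode) = +1.09 + (−0.29) = +0.80 V.

+0.80 V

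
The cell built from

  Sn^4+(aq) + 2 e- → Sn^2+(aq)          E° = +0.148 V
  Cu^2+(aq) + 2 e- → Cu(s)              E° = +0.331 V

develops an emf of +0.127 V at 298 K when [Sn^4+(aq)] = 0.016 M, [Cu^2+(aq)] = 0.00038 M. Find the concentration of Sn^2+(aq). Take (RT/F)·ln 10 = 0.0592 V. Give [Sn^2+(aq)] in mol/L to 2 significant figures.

With Cu²⁺/Cu at the cathode and Sn⁴⁺/Sn²⁺ at the anode, E°cell = +0.331 − (+0.148) = +0.183 V (n = 2).
Since E = E° − (0.0592/n)·log Q, log Q = n(E° − E)/0.0592 = 1.892.
Balancing electrons gives Cu^2+(aq) + Sn^2+(aq) → Cu(s) + Sn^4+(aq); thus Q = [Sn^4+(aq)] / ([Cu^2+(aq)]·[Sn^2+(aq)]).
Substituting the known concentrations and solving, log [Sn^2+(aq)] = −0.268 and [Sn^2+(aq)] = 0.54 M.

0.54 M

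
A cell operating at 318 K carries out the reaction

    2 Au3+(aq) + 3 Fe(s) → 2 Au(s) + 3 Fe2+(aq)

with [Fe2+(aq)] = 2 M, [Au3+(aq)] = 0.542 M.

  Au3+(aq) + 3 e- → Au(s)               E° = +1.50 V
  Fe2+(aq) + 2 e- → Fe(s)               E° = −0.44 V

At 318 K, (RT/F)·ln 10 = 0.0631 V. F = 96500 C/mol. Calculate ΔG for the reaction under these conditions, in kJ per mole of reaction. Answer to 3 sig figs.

With Au³⁺/Au reduced at the cathode, E°cell = +1.50 − (−0.44) = +1.94 V and n = 6.
Here Q = [Fe2+(aq)]^3 / [Au3+(aq)]^2 = 27.2 (log Q = 1.435), giving E = +1.94 − (0.0631/6)·(1.435) = +1.9249 V.
Then ΔG = −nFE = −6 × 96500 × +1.9249 J/mol = −1110 kJ/mol.

−1110 kJ/mol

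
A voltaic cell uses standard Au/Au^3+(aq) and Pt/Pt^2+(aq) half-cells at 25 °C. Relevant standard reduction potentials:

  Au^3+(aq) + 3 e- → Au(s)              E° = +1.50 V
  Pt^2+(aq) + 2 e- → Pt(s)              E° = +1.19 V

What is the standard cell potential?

+0.31 V

The Au³⁺/Au couple has the higher E°, so Au ion is reduced (cathode) and Pt is oxidized (anode).
E°cell = E°(cathode) − E°(anode) = +1.50 − (+1.19) = +0.31 V.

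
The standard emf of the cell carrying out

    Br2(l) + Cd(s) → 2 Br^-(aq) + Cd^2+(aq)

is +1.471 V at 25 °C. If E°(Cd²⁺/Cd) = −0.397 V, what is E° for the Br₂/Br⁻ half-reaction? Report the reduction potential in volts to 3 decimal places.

In the reaction as written the Br₂/Br⁻ couple is reduced (cathode) and Cd²⁺/Cd is oxidized (anode), so E°cell = E°(Br₂/Br⁻) − E°(Cd²⁺/Cd).
E°(Br₂/Br⁻) = E°cell + E°(anode) = +1.471 + (−0.397) = +1.074 V.

+1.074 V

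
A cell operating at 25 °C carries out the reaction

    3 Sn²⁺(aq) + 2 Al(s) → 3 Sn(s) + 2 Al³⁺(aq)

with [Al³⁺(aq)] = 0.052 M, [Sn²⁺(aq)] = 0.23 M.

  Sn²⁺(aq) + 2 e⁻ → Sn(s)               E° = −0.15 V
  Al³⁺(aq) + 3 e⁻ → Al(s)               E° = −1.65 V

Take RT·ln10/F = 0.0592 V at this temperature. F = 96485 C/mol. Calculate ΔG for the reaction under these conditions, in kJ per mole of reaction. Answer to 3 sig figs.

−872 kJ/mol

With Sn²⁺/Sn reduced at the cathode, E°cell = −0.15 − (−1.65) = +1.50 V and n = 6.
Here Q = [Al³⁺(aq)]^2 / [Sn²⁺(aq)]^3 = 0.222 (log Q = −0.653), giving E = +1.50 − (0.0592/6)·(−0.653) = +1.5064 V.
ΔG = −nFE = −(6)(96485)(+1.5064) J/mol = −872 kJ/mol.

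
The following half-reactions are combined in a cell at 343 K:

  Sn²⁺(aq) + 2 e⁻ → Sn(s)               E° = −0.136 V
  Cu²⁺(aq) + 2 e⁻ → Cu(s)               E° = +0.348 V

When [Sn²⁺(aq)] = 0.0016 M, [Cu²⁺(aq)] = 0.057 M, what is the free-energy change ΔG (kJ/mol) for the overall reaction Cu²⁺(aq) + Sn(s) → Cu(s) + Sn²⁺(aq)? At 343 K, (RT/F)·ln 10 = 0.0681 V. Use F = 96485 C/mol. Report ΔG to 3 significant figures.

With Cu²⁺/Cu reduced at the cathode, E°cell = +0.348 − (−0.136) = +0.484 V and n = 2.
The reaction quotient is [Sn²⁺(aq)] / [Cu²⁺(aq)] = 0.0281; by Nernst, E = +0.484 − (0.0681/2)(−1.552) = +0.5368 V.
Then ΔG = −nFE = −2 × 96485 × +0.5368 J/mol = −104 kJ/mol.

−104 kJ/mol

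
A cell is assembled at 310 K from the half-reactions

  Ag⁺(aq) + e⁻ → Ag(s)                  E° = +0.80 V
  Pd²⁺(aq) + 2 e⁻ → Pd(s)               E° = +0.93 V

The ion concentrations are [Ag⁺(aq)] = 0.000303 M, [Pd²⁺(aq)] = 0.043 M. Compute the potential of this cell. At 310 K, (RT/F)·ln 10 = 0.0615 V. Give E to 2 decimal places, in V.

Pd²⁺/Pd is reduced (cathode, E° = +0.93 V) and Ag⁺/Ag is oxidized (anode).
E°cell = +0.93 − (+0.80) = +0.13 V, with n = 2 electrons transferred.
For the overall reaction Pd²⁺(aq) + 2 Ag(s) → Pd(s) + 2 Ag⁺(aq), Q = [Ag⁺(aq)]^2 / [Pd²⁺(aq)] = 2.14×10^−6, giving log Q = −5.671.
Applying E = E° − (RT ln10/nF)·log Q gives +0.13 − (0.0615/2)(−5.671) = +0.30 V.

+0.30 V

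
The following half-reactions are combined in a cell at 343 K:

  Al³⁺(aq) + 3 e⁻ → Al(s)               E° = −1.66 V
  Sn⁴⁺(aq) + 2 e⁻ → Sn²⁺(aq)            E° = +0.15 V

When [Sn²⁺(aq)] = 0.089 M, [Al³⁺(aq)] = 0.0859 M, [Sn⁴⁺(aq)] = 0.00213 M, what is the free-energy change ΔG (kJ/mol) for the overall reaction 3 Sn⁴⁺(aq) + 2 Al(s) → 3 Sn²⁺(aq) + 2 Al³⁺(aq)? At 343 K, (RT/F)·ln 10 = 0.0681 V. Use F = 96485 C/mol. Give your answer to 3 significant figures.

With Sn⁴⁺/Sn²⁺ reduced at the cathode, E°cell = +0.15 − (−1.66) = +1.81 V and n = 6.
The reaction quotient is ([Sn²⁺(aq)]^3·[Al³⁺(aq)]^2) / [Sn⁴⁺(aq)]^3 = 538; by Nernst, E = +1.81 − (0.0681/6)(2.731) = +1.7790 V.
ΔG = −nFE = −(6)(96485)(+1.7790) J/mol = −1030 kJ/mol.

−1030 kJ/mol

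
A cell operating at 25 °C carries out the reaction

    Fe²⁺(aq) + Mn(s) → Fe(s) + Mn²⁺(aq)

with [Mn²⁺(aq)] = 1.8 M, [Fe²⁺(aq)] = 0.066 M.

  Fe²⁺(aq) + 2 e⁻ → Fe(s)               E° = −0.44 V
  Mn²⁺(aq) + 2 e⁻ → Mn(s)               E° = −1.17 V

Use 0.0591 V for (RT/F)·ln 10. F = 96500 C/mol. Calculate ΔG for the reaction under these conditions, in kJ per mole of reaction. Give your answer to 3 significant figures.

−133 kJ/mol

E°cell = −0.44 − (−1.17) = +0.73 V; the balanced reaction transfers n = 2 electrons.
Q = [Mn²⁺(aq)] / [Fe²⁺(aq)] = 27.3, so log Q = 1.436 and E = +0.73 − (0.0591/2)(1.436) = +0.6876 V.
ΔG = −nFE = −(2)(96500)(+0.6876) J/mol = −133 kJ/mol.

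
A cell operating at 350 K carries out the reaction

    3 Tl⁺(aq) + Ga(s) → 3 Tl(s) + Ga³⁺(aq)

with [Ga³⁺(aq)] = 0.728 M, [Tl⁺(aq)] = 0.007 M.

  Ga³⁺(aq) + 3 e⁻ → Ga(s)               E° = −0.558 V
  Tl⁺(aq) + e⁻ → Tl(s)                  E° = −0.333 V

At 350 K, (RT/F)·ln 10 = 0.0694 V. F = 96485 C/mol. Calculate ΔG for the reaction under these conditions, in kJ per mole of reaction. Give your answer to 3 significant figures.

E°cell = −0.333 − (−0.558) = +0.225 V; the balanced reaction transfers n = 3 electrons.
The reaction quotient is [Ga³⁺(aq)] / [Tl⁺(aq)]^3 = 2.12×10^6; by Nernst, E = +0.225 − (0.0694/3)(6.327) = +0.0786 V.
ΔG = −nFE = −(3)(96485)(+0.0786) J/mol = −22.8 kJ/mol.

−22.8 kJ/mol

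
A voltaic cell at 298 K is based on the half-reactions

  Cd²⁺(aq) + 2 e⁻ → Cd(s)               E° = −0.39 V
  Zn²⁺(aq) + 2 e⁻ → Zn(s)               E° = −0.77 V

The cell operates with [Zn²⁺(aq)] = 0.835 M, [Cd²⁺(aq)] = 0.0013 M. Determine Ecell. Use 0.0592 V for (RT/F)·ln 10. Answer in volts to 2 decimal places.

+0.30 V

Cd²⁺/Cd is reduced (cathode, E° = −0.39 V) and Zn²⁺/Zn is oxidized (anode).
E°cell = −0.39 − (−0.77) = +0.38 V, with n = 2 electrons transferred.
Balancing gives Cd²⁺(aq) + Zn(s) → Cd(s) + Zn²⁺(aq); hence Q = [Zn²⁺(aq)] / [Cd²⁺(aq)] = 642 (log Q = 2.808).
Applying E = E° − (RT ln10/nF)·log Q gives +0.38 − (0.0592/2)(2.808) = +0.30 V.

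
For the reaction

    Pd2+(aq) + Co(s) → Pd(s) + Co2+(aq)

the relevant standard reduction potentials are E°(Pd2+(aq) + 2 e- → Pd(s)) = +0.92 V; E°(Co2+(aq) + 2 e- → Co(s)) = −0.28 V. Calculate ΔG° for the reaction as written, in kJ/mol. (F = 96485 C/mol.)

In the reaction as written Pd2+(aq) is reduced, so the Pd²⁺/Pd couple is the cathode and Co²⁺/Co is the anode.
E°cell = +0.92 − (−0.28) = +1.20 V; balancing electrons gives n = 2.
ΔG° = −nFE°cell = −(2)(96485)(+1.20) J/mol = −232 kJ/mol.

−232 kJ/mol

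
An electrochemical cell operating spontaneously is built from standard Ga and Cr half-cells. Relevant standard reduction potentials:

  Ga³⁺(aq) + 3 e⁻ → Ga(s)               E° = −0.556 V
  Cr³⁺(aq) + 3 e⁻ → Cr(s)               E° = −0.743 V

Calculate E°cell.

Of the two couples in this cell, the one with the more positive reduction potential is reduced at the cathode: here that is Ga³⁺/Ga (−0.556 V); Cr³⁺/Cr (−0.743 V) is the anode.
E°cell = E°(cathode) − E°(anode) = −0.556 − (−0.743) = +0.187 V.

+0.187 V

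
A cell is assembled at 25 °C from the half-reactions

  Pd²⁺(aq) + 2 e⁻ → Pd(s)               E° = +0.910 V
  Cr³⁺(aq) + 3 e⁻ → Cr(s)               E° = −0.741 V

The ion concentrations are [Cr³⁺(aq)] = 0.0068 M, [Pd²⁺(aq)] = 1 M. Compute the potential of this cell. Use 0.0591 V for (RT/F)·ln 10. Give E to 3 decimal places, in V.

Since E°(Pd²⁺/Pd) > E°(Cr³⁺/Cr), Pd²⁺/Pd serves as the cathode.
The standard potential is +0.910 − (−0.741) = +1.651 V and the balanced reaction transfers n = 6 electrons.
For the overall reaction 3 Pd²⁺(aq) + 2 Cr(s) → 3 Pd(s) + 2 Cr³⁺(aq), Q = [Cr³⁺(aq)]^2 / [Pd²⁺(aq)]^3 = 4.62×10^−5, giving log Q = −4.335.
Applying E = E° − (RT ln10/nF)·log Q gives +1.651 − (0.0591/6)(−4.335) = +1.694 V.

+1.694 V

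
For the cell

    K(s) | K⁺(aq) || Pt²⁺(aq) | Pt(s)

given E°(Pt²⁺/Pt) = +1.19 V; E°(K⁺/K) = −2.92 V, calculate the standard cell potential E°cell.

By convention the left-hand electrode in cell notation is the anode (oxidation) and the right-hand electrode is the cathode (reduction).
E°cell = E°(right) − E°(left) = +1.19 − (−2.92) = +4.11 V.

+4.11 V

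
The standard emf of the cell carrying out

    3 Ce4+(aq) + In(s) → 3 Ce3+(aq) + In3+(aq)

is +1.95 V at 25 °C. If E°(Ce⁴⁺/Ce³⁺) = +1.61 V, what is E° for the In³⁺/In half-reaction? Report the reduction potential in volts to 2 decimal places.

In the reaction as written the Ce⁴⁺/Ce³⁺ couple is reduced (cathode) and In³⁺/In is oxidized (anode), so E°cell = E°(Ce⁴⁺/Ce³⁺) − E°(In³⁺/In).
E°(In³⁺/In) = E°(cathode) − E°cell = +1.61 − (+1.95) = −0.34 V.

−0.34 V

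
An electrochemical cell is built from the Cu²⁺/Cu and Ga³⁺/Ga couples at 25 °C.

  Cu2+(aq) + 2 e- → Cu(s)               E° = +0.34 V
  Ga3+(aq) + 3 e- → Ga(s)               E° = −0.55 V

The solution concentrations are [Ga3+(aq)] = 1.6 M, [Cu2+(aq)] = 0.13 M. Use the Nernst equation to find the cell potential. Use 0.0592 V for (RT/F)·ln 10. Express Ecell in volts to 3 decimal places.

Cu²⁺/Cu is reduced (cathode, E° = +0.34 V) and Ga³⁺/Ga is oxidized (anode).
E°cell = +0.34 − (−0.55) = +0.89 V, with n = 6 electrons transferred.
Balancing gives 3 Cu2+(aq) + 2 Ga(s) → 3 Cu(s) + 2 Ga3+(aq); hence Q = [Ga3+(aq)]^2 / [Cu2+(aq)]^3 = 1.17×10^3 (log Q = 3.066).
E = E° − (0.0592/n)·log Q = +0.89 − (0.0592/6)(3.066) = +0.860 V.

+0.860 V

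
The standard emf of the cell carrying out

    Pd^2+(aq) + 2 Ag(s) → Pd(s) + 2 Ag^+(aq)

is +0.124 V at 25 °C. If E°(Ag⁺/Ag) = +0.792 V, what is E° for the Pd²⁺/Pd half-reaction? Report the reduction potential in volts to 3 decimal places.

In the reaction as written the Pd²⁺/Pd couple is reduced (cathode) and Ag⁺/Ag is oxidized (anode), so E°cell = E°(Pd²⁺/Pd) − E°(Ag⁺/Ag).
E°(Pd²⁺/Pd) = E°cell + E°(anode) = +0.124 + (+0.792) = +0.916 V.

+0.916 V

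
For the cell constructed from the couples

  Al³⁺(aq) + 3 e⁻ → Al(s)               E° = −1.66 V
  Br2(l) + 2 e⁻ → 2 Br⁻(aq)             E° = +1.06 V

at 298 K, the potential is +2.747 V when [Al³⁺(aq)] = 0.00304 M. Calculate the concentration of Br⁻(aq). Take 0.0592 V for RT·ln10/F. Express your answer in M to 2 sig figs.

The Br₂/Br⁻ couple has the larger reduction potential, so it is the cathode: E°cell = +1.06 − (−1.66) = +2.72 V and n = 6.
Rearranging E = E° − (0.0592/n)·log Q gives log Q = 6(+2.72 − (+2.747))/0.0592 = −2.736.
Balancing electrons gives 3 Br2(l) + 2 Al(s) → 6 Br⁻(aq) + 2 Al³⁺(aq); thus Q = [Br⁻(aq)]^6·[Al³⁺(aq)]^2.
Substituting the known concentrations and solving, log [Br⁻(aq)] = 0.383 and [Br⁻(aq)] = 2.4 M.

2.4 M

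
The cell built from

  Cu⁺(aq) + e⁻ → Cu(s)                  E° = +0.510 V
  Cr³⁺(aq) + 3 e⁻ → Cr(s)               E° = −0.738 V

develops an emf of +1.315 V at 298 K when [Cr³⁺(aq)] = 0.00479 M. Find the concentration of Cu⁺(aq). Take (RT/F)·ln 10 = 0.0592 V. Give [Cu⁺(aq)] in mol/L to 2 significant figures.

2.3 M

With Cu⁺/Cu at the cathode and Cr³⁺/Cr at the anode, E°cell = +0.510 − (−0.738) = +1.248 V (n = 3).
Since E = E° − (0.0592/n)·log Q, log Q = n(E° − E)/0.0592 = −3.395.
For 3 Cu⁺(aq) + Cr(s) → 3 Cu(s) + Cr³⁺(aq), the reaction quotient is Q = [Cr³⁺(aq)] / [Cu⁺(aq)]^3.
Isolating [Cu⁺(aq)] in Q = 10^{−3.395} yields log [Cu⁺(aq)] = 0.358, i.e. 2.3 M.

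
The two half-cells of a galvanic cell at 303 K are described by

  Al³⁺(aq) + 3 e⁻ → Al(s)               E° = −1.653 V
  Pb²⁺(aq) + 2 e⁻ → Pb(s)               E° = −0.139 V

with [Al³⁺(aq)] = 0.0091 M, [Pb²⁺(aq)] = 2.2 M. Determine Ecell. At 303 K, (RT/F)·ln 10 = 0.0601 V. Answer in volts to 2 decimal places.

Since E°(Pb²⁺/Pb) > E°(Al³⁺/Al), Pb²⁺/Pb serves as the cathode.
The standard potential is −0.139 − (−1.653) = +1.514 V and the balanced reaction transfers n = 6 electrons.
The balanced reaction is 3 Pb²⁺(aq) + 2 Al(s) → 3 Pb(s) + 2 Al³⁺(aq), so Q = [Al³⁺(aq)]^2 / [Pb²⁺(aq)]^3 = 7.78×10^−6 and log Q = −5.109.
E = E° − (0.0601/n)·log Q = +1.514 − (0.0601/6)(−5.109) = +1.57 V.

+1.57 V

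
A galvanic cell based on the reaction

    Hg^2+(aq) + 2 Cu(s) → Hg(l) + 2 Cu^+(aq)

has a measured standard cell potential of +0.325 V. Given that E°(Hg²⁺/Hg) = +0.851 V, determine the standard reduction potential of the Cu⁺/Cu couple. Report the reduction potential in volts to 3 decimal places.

+0.526 V

In the reaction as written the Hg²⁺/Hg couple is reduced (cathode) and Cu⁺/Cu is oxidized (anode), so E°cell = E°(Hg²⁺/Hg) − E°(Cu⁺/Cu).
E°(Cu⁺/Cu) = E°(cathode) − E°cell = +0.851 − (+0.325) = +0.526 V.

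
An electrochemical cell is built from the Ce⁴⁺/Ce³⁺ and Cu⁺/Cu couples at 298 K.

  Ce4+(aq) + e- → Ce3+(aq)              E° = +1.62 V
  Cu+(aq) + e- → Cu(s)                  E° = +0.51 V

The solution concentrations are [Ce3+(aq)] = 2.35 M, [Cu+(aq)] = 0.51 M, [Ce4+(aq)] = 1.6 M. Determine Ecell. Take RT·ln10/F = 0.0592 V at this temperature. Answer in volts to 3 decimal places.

Ce⁴⁺/Ce³⁺ is reduced (cathode, E° = +1.62 V) and Cu⁺/Cu is oxidized (anode).
E°cell = +1.62 − (+0.51) = +1.11 V, with n = 1 electron transferred.
The balanced reaction is Ce4+(aq) + Cu(s) → Ce3+(aq) + Cu+(aq), so Q = ([Ce3+(aq)]·[Cu+(aq)]) / [Ce4+(aq)] = 0.749 and log Q = −0.125.
E = E° − (0.0592/n)·log Q = +1.11 − (0.0592/1)(−0.125) = +1.117 V.

+1.117 V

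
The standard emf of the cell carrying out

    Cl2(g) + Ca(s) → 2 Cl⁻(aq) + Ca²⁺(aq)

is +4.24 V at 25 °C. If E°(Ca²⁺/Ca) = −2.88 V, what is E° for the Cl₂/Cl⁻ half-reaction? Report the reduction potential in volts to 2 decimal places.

In the reaction as written the Cl₂/Cl⁻ couple is reduced (cathode) and Ca²⁺/Ca is oxidized (anode), so E°cell = E°(Cl₂/Cl⁻) − E°(Ca²⁺/Ca).
E°(Cl₂/Cl⁻) = E°cell + E°(anode) = +4.24 + (−2.88) = +1.36 V.

+1.36 V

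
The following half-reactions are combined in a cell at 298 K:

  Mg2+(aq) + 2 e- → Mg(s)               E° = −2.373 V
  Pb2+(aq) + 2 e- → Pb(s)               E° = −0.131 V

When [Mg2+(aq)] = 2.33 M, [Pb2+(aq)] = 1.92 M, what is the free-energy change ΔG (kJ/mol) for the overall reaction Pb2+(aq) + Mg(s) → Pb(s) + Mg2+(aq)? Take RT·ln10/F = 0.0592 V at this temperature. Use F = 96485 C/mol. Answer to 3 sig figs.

−432 kJ/mol

E°cell = −0.131 − (−2.373) = +2.242 V; the balanced reaction transfers n = 2 electrons.
The reaction quotient is [Mg2+(aq)] / [Pb2+(aq)] = 1.21; by Nernst, E = +2.242 − (0.0592/2)(0.084) = +2.2395 V.
Then ΔG = −nFE = −2 × 96485 × +2.2395 J/mol = −432 kJ/mol.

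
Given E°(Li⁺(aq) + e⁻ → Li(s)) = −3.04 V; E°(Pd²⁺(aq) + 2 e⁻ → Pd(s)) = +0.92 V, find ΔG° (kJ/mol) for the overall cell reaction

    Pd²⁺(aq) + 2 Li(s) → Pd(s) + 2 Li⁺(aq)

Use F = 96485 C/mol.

−764 kJ/mol

In the reaction as written Pd²⁺(aq) is reduced, so the Pd²⁺/Pd couple is the cathode and Li⁺/Li is the anode.
E°cell = +0.92 − (−3.04) = +3.96 V; balancing electrons gives n = 2.
ΔG° = −nFE°cell = −(2)(96485)(+3.96) J/mol = −764 kJ/mol.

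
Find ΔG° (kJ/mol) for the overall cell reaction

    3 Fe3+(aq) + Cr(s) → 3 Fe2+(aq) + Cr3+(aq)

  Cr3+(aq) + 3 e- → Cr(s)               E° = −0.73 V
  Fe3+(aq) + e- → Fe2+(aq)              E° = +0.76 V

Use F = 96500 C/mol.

In the reaction as written Fe3+(aq) is reduced, so the Fe³⁺/Fe²⁺ couple is the cathode and Cr³⁺/Cr is the anode.
E°cell = +0.76 − (−0.73) = +1.49 V; balancing electrons gives n = 3.
ΔG° = −nFE°cell = −(3)(96500)(+1.49) J/mol = −431 kJ/mol.

−431 kJ/mol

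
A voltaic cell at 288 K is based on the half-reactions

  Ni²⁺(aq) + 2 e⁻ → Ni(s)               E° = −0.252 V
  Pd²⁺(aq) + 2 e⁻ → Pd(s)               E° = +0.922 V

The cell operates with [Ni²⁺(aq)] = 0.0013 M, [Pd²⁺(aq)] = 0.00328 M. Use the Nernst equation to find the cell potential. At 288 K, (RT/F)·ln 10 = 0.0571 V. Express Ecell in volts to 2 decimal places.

+1.19 V

Pd²⁺/Pd is reduced (cathode, E° = +0.922 V) and Ni²⁺/Ni is oxidized (anode).
E°cell = +0.922 − (−0.252) = +1.174 V, with n = 2 electrons transferred.
Balancing gives Pd²⁺(aq) + Ni(s) → Pd(s) + Ni²⁺(aq); hence Q = [Ni²⁺(aq)] / [Pd²⁺(aq)] = 0.396 (log Q = −0.402).
By the Nernst equation, E = +1.174 − (0.0571/2)·(−0.402) = +1.19 V.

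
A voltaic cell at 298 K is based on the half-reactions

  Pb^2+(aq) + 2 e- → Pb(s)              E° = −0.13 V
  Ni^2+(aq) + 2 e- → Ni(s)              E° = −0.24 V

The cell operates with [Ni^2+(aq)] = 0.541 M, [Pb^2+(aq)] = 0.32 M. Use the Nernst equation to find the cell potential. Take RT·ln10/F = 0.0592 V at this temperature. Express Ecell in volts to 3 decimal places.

+0.103 V

Since E°(Pb²⁺/Pb) > E°(Ni²⁺/Ni), Pb²⁺/Pb serves as the cathode.
E°cell = E°cat − E°an = −0.13 − (−0.24) = +0.11 V; n = 2.
For the overall reaction Pb^2+(aq) + Ni(s) → Pb(s) + Ni^2+(aq), Q = [Ni^2+(aq)] / [Pb^2+(aq)] = 1.69, giving log Q = 0.228.
By the Nernst equation, E = +0.11 − (0.0592/2)·(0.228) = +0.103 V.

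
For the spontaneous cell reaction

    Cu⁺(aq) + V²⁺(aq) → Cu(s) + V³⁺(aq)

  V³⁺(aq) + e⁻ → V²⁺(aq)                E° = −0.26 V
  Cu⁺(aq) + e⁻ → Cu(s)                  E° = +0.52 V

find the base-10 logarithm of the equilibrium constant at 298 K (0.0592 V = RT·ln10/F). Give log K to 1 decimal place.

log K = 13.2

The Cu⁺/Cu couple is reduced (cathode); E°cell = +0.52 − (−0.26) = +0.78 V with n = 1.
At equilibrium E = 0, so log K = nE°cell / 0.0592 = (1)(+0.78) / 0.0592 = 13.2.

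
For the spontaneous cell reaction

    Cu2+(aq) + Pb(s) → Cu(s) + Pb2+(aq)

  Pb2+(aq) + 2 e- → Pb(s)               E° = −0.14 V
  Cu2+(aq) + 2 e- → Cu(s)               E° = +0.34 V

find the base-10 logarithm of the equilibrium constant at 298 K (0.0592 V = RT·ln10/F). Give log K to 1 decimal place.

log K = 16.2

The Cu²⁺/Cu couple is reduced (cathode); E°cell = +0.34 − (−0.14) = +0.48 V with n = 2.
At equilibrium E = 0, so log K = nE°cell / 0.0592 = (2)(+0.48) / 0.0592 = 16.2.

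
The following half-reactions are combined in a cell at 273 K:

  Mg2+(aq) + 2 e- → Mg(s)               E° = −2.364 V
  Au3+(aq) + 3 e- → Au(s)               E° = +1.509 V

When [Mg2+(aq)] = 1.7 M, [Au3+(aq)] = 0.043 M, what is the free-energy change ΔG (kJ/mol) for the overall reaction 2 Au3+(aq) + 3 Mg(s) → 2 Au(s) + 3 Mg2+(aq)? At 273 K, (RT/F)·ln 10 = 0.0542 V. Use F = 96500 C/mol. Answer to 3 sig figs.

−2220 kJ/mol

The standard cell potential is +1.509 − (−2.364) = +3.873 V, with n = 6 electrons in the balanced equation.
Q = [Mg2+(aq)]^3 / [Au3+(aq)]^2 = 2.66×10^3, so log Q = 3.424 and E = +3.873 − (0.0542/6)(3.424) = +3.8421 V.
Then ΔG = −nFE = −6 × 96500 × +3.8421 J/mol = −2220 kJ/mol.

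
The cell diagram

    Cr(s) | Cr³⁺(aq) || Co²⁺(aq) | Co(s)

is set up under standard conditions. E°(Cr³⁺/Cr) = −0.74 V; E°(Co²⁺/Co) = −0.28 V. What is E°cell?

+0.46 V

By convention the left-hand electrode in cell notation is the anode (oxidation) and the right-hand electrode is the cathode (reduction).
E°cell = E°(right) − E°(left) = −0.28 − (−0.74) = +0.46 V.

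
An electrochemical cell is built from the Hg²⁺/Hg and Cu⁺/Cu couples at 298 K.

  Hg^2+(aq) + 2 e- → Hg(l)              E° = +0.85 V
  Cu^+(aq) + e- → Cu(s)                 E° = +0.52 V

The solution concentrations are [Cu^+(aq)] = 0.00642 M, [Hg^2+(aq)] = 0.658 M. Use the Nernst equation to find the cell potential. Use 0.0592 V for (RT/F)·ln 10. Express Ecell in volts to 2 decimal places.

Hg²⁺/Hg is reduced (cathode, E° = +0.85 V) and Cu⁺/Cu is oxidized (anode).
The standard potential is +0.85 − (+0.52) = +0.33 V and the balanced reaction transfers n = 2 electrons.
For the overall reaction Hg^2+(aq) + 2 Cu(s) → Hg(l) + 2 Cu^+(aq), Q = [Cu^+(aq)]^2 / [Hg^2+(aq)] = 6.26×10^−5, giving log Q = −4.203.
By the Nernst equation, E = +0.33 − (0.0592/2)·(−4.203) = +0.45 V.

+0.45 V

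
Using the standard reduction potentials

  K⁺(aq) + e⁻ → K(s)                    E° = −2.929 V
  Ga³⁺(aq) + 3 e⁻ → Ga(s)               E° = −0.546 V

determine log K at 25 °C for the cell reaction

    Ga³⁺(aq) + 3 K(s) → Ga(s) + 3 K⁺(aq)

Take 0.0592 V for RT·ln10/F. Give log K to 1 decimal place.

The Ga³⁺/Ga couple is reduced (cathode); E°cell = −0.546 − (−2.929) = +2.383 V with n = 3.
At equilibrium E = 0, so log K = nE°cell / 0.0592 = (3)(+2.383) / 0.0592 = 120.8.

log K = 120.8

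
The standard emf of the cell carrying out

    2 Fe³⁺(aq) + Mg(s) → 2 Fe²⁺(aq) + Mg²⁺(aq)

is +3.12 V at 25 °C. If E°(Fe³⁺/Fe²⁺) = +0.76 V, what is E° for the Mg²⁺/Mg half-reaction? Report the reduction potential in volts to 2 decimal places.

In the reaction as written the Fe³⁺/Fe²⁺ couple is reduced (cathode) and Mg²⁺/Mg is oxidized (anode), so E°cell = E°(Fe³⁺/Fe²⁺) − E°(Mg²⁺/Mg).
E°(Mg²⁺/Mg) = E°(cathode) − E°cell = +0.76 − (+3.12) = −2.36 V.

−2.36 V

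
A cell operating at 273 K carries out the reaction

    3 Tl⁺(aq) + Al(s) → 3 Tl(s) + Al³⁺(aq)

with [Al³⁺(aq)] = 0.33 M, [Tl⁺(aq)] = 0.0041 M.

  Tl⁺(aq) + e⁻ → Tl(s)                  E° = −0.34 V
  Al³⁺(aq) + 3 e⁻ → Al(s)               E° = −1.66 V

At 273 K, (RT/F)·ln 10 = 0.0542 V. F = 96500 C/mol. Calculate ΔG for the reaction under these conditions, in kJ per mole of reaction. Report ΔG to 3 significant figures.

−347 kJ/mol

The standard cell potential is −0.34 − (−1.66) = +1.32 V, with n = 3 electrons in the balanced equation.
The reaction quotient is [Al³⁺(aq)] / [Tl⁺(aq)]^3 = 4.79×10^6; by Nernst, E = +1.32 − (0.0542/3)(6.680) = +1.1993 V.
Finally ΔG = −nFE = −(3)(96500 C/mol)(+1.1993 V) = −347 kJ/mol.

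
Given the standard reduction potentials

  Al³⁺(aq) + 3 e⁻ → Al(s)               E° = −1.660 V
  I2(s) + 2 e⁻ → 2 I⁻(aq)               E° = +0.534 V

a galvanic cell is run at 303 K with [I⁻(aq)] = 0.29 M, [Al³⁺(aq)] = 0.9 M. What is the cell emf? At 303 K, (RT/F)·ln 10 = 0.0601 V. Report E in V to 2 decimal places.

I₂/I⁻ is reduced (cathode, E° = +0.534 V) and Al³⁺/Al is oxidized (anode).
E°cell = +0.534 − (−1.660) = +2.194 V, with n = 6 electrons transferred.
For the overall reaction 3 I2(s) + 2 Al(s) → 6 I⁻(aq) + 2 Al³⁺(aq), Q = [I⁻(aq)]^6·[Al³⁺(aq)]^2 = 0.000482, giving log Q = −3.317.
By the Nernst equation, E = +2.194 − (0.0601/6)·(−3.317) = +2.23 V.

+2.23 V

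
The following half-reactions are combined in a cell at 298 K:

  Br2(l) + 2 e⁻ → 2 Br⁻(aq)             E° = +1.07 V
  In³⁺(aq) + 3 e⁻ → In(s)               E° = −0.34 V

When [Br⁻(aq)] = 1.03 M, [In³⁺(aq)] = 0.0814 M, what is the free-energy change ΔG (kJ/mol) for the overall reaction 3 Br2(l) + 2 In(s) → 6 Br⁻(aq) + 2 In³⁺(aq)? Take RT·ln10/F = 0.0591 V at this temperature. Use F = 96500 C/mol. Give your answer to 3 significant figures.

−828 kJ/mol

The standard cell potential is +1.07 − (−0.34) = +1.41 V, with n = 6 electrons in the balanced equation.
Here Q = [Br⁻(aq)]^6·[In³⁺(aq)]^2 = 0.00791 (log Q = −2.102), giving E = +1.41 − (0.0591/6)·(−2.102) = +1.4307 V.
Finally ΔG = −nFE = −(6)(96500 C/mol)(+1.4307 V) = −828 kJ/mol.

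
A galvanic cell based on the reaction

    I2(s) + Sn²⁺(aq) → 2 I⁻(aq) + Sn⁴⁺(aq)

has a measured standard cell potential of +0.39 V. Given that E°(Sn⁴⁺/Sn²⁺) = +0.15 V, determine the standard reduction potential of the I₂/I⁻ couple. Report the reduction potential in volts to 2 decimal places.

In the reaction as written the I₂/I⁻ couple is reduced (cathode) and Sn⁴⁺/Sn²⁺ is oxidized (anode), so E°cell = E°(I₂/I⁻) − E°(Sn⁴⁺/Sn²⁺).
E°(I₂/I⁻) = E°cell + E°(anode) = +0.39 + (+0.15) = +0.54 V.

+0.54 V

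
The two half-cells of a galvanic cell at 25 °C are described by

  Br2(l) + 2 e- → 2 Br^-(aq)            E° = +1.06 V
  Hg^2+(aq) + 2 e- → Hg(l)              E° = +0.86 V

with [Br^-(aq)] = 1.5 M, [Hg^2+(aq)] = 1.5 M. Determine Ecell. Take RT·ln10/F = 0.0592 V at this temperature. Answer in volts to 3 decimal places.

+0.184 V

Since E°(Br₂/Br⁻) > E°(Hg²⁺/Hg), Br₂/Br⁻ serves as the cathode.
The standard potential is +1.06 − (+0.86) = +0.20 V and the balanced reaction transfers n = 2 electrons.
For the overall reaction Br2(l) + Hg(l) → 2 Br^-(aq) + Hg^2+(aq), Q = [Br^-(aq)]^2·[Hg^2+(aq)] = 3.38, giving log Q = 0.528.
E = E° − (0.0592/n)·log Q = +0.20 − (0.0592/2)(0.528) = +0.184 V.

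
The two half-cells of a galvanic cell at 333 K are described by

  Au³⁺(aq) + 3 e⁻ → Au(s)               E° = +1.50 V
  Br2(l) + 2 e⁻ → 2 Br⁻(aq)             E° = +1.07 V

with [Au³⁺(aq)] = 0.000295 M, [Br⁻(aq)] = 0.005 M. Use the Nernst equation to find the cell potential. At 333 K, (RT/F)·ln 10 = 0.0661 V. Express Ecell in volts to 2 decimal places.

+0.20 V

Since E°(Au³⁺/Au) > E°(Br₂/Br⁻), Au³⁺/Au serves as the cathode.
The standard potential is +1.50 − (+1.07) = +0.43 V and the balanced reaction transfers n = 6 electrons.
Balancing gives 2 Au³⁺(aq) + 6 Br⁻(aq) → 2 Au(s) + 3 Br2(l); hence Q = 1 / ([Au³⁺(aq)]^2·[Br⁻(aq)]^6) = 7.35×10^20 (log Q = 20.867).
By the Nernst equation, E = +0.43 − (0.0661/6)·(20.867) = +0.20 V.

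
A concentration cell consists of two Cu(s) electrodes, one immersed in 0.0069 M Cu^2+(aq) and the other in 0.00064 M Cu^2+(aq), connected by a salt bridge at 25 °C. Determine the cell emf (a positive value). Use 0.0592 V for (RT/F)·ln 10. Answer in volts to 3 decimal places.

0.031 V

For a concentration cell E°cell = 0, since both electrodes use the same couple.
The compartment with the higher Cu^2+(aq) concentration (0.0069 M) acts as the cathode; ions are reduced there and produced at the dilute (0.00064 M) anode.
With n = 2, Ecell = −(0.0592/2)·log([dilute]/[conc]) = −(0.0592/2)·log(0.00064/0.0069) = +0.031 V.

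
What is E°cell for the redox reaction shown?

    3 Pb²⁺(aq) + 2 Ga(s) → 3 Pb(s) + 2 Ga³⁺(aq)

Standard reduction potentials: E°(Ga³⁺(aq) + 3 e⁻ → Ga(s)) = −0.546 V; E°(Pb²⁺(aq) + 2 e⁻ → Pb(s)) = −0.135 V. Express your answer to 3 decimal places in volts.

+0.411 V

Pb²⁺(aq) gains electrons, so the Pb²⁺/Pb couple is the cathode; the Ga³⁺/Ga couple is the anode.
E°cell = E°(cathode) − E°(anode) = −0.135 − (−0.546) = +0.411 V.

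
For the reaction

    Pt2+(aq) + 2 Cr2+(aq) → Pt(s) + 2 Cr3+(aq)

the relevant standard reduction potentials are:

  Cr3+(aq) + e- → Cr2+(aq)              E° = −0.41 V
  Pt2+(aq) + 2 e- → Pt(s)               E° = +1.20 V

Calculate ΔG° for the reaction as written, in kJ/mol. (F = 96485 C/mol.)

−311 kJ/mol

In the reaction as written Pt2+(aq) is reduced, so the Pt²⁺/Pt couple is the cathode and Cr³⁺/Cr²⁺ is the anode.
E°cell = +1.20 − (−0.41) = +1.61 V; balancing electrons gives n = 2.
ΔG° = −nFE°cell = −(2)(96485)(+1.61) J/mol = −311 kJ/mol.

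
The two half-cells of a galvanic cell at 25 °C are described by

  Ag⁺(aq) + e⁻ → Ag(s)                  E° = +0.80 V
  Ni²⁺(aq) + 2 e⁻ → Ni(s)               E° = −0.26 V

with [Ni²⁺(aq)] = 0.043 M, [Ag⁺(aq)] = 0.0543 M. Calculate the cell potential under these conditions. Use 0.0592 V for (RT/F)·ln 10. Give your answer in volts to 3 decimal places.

+1.026 V

Since E°(Ag⁺/Ag) > E°(Ni²⁺/Ni), Ag⁺/Ag serves as the cathode.
The standard potential is +0.80 − (−0.26) = +1.06 V and the balanced reaction transfers n = 2 electrons.
Balancing gives 2 Ag⁺(aq) + Ni(s) → 2 Ag(s) + Ni²⁺(aq); hence Q = [Ni²⁺(aq)] / [Ag⁺(aq)]^2 = 14.6 (log Q = 1.164).
Applying E = E° − (RT ln10/nF)·log Q gives +1.06 − (0.0592/2)(1.164) = +1.026 V.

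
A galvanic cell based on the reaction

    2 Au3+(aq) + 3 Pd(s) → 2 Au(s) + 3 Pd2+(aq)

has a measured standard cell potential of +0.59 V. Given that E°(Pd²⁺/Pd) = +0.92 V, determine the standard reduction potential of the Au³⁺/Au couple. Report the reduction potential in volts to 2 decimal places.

+1.51 V

In the reaction as written the Au³⁺/Au couple is reduced (cathode) and Pd²⁺/Pd is oxidized (anode), so E°cell = E°(Au³⁺/Au) − E°(Pd²⁺/Pd).
E°(Au³⁺/Au) = E°cell + E°(anode) = +0.59 + (+0.92) = +1.51 V.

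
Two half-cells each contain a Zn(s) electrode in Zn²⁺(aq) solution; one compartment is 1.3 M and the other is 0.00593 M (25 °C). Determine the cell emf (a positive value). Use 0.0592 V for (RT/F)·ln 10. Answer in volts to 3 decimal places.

0.069 V

For a concentration cell E°cell = 0, since both electrodes use the same couple.
The compartment with the higher Zn²⁺(aq) concentration (1.3 M) acts as the cathode; ions are reduced there and produced at the dilute (0.00593 M) anode.
With n = 2, Ecell = −(0.0592/2)·log([dilute]/[conc]) = −(0.0592/2)·log(0.00593/1.3) = +0.069 V.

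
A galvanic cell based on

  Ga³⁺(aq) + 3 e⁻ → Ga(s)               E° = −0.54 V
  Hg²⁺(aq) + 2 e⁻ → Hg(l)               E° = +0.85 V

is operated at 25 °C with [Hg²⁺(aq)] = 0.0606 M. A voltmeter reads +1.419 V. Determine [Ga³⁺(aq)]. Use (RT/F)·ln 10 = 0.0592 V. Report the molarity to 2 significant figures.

0.00051 M

The Hg²⁺/Hg couple has the larger reduction potential, so it is the cathode: E°cell = +0.85 − (−0.54) = +1.39 V and n = 6.
From the Nernst equation, log Q = n(E° − E)/0.0592 = 6·(+1.39 − (+1.419))/0.0592 = −2.939.
Balancing electrons gives 3 Hg²⁺(aq) + 2 Ga(s) → 3 Hg(l) + 2 Ga³⁺(aq); thus Q = [Ga³⁺(aq)]^2 / [Hg²⁺(aq)]^3.
Substituting the known concentrations and solving, log [Ga³⁺(aq)] = −3.296 and [Ga³⁺(aq)] = 0.00051 M.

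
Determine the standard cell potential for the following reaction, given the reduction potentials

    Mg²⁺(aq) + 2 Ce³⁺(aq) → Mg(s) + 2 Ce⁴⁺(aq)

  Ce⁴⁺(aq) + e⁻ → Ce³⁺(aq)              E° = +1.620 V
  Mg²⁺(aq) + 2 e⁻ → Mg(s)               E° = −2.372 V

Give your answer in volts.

Mg²⁺(aq) gains electrons, so the Mg²⁺/Mg couple is the cathode; the Ce⁴⁺/Ce³⁺ couple is the anode.
E°cell = E°(cathode) − E°(anode) = −2.372 − (+1.620) = −3.992 V.

−3.992 V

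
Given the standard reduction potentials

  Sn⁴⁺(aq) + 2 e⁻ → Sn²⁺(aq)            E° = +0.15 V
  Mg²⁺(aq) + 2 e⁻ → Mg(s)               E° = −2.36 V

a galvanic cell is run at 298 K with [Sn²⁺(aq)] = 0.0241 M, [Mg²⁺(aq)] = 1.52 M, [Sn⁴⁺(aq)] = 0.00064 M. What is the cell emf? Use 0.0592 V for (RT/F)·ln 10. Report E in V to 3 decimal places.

+2.458 V

Since E°(Sn⁴⁺/Sn²⁺) > E°(Mg²⁺/Mg), Sn⁴⁺/Sn²⁺ serves as the cathode.
E°cell = E°cat − E°an = +0.15 − (−2.36) = +2.51 V; n = 2.
Balancing gives Sn⁴⁺(aq) + Mg(s) → Sn²⁺(aq) + Mg²⁺(aq); hence Q = ([Sn²⁺(aq)]·[Mg²⁺(aq)]) / [Sn⁴⁺(aq)] = 57.2 (log Q = 1.758).
Applying E = E° − (RT ln10/nF)·log Q gives +2.51 − (0.0592/2)(1.758) = +2.458 V.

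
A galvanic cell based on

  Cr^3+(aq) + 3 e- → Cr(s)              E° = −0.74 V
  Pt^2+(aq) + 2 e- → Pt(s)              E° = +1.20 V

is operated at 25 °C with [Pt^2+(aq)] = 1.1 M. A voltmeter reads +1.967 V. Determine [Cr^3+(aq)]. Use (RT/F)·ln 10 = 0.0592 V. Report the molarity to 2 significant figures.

Pt²⁺/Pt is the cathode (higher E°); E°cell = +1.20 − (−0.74) = +1.94 V with n = 6.
Rearranging E = E° − (0.0592/n)·log Q gives log Q = 6(+1.94 − (+1.967))/0.0592 = −2.736.
The balanced reaction is 3 Pt^2+(aq) + 2 Cr(s) → 3 Pt(s) + 2 Cr^3+(aq), so Q = [Cr^3+(aq)]^2 / [Pt^2+(aq)]^3.
Substituting the known concentrations and solving, log [Cr^3+(aq)] = −1.306 and [Cr^3+(aq)] = 0.049 M.

0.049 M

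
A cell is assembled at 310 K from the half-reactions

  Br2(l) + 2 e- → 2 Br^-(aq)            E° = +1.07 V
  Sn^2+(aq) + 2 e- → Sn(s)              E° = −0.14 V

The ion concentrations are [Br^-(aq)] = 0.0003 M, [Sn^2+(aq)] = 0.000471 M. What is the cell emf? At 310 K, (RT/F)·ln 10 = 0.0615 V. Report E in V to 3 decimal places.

Since E°(Br₂/Br⁻) > E°(Sn²⁺/Sn), Br₂/Br⁻ serves as the cathode.
E°cell = E°cat − E°an = +1.07 − (−0.14) = +1.21 V; n = 2.
The balanced reaction is Br2(l) + Sn(s) → 2 Br^-(aq) + Sn^2+(aq), so Q = [Br^-(aq)]^2·[Sn^2+(aq)] = 4.24×10^−11 and log Q = −10.373.
Applying E = E° − (RT ln10/nF)·log Q gives +1.21 − (0.0615/2)(−10.373) = +1.529 V.

+1.529 V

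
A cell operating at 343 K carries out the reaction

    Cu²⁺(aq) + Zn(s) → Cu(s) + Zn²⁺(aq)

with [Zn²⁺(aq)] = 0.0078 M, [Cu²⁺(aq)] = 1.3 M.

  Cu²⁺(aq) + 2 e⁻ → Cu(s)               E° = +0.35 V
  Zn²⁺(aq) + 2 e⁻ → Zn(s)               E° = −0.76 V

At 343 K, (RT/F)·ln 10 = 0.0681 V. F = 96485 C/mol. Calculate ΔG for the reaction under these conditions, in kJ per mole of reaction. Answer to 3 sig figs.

E°cell = +0.35 − (−0.76) = +1.11 V; the balanced reaction transfers n = 2 electrons.
Q = [Zn²⁺(aq)] / [Cu²⁺(aq)] = 0.006, so log Q = −2.222 and E = +1.11 − (0.0681/2)(−2.222) = +1.1857 V.
Then ΔG = −nFE = −2 × 96485 × +1.1857 J/mol = −229 kJ/mol.

−229 kJ/mol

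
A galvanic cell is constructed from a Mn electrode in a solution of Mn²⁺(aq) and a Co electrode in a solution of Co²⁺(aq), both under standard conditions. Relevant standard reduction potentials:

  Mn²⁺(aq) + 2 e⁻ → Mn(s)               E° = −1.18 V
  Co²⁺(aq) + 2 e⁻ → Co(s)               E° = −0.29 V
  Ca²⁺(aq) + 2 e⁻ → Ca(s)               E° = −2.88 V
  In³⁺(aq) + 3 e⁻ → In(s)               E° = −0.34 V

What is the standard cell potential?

The Co²⁺/Co couple has the higher E°, so Co ion is reduced (cathode) and Mn is oxidized (anode).
E°cell = E°(cathode) − E°(anode) = −0.29 − (−1.18) = +0.89 V.

+0.89 V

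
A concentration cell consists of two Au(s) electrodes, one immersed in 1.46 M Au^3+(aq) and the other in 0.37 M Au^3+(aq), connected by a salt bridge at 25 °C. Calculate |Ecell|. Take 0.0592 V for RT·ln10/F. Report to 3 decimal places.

For a concentration cell E°cell = 0, since both electrodes use the same couple.
The compartment with the higher Au^3+(aq) concentration (1.46 M) acts as the cathode; ions are reduced there and produced at the dilute (0.37 M) anode.
With n = 3, Ecell = −(0.0592/3)·log([dilute]/[conc]) = −(0.0592/3)·log(0.37/1.46) = +0.012 V.

0.012 V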